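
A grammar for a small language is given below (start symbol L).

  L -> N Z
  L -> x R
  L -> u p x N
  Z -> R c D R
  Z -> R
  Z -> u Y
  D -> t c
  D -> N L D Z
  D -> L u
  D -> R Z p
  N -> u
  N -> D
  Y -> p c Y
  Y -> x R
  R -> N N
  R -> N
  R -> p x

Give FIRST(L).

From L -> N Z: add FIRST(N) = { p, t, u, x }.
L -> x R contributes {x}.
L -> u p x N contributes {u}.
Union: FIRST(L) = { p, t, u, x }.

{ p, t, u, x }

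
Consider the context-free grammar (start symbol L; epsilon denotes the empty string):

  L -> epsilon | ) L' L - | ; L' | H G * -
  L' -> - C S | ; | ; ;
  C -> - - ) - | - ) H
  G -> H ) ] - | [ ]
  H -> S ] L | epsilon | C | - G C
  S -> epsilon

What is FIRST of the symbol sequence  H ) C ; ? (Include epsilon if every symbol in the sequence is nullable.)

{ ), -, ] }

Add FIRST(H)\{epsilon} = { -, ] }; H is nullable, continue.
) is a terminal; add {)} and stop.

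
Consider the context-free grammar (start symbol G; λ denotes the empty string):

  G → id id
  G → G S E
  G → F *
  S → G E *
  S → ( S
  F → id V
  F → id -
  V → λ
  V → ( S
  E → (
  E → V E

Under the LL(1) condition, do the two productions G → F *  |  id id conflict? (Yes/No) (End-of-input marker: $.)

FIRST(F *) = { id } and FIRST(id id) = { id }.
Both contain id, so the two alternatives are not disjoint — LL(1) conflict.

Yes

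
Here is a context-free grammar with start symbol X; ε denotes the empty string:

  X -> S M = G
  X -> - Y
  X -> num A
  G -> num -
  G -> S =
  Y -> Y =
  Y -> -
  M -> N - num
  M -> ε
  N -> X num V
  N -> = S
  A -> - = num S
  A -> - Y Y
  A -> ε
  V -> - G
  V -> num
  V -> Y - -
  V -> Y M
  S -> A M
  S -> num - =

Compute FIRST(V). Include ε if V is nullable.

{ -, num }

V -> - G contributes {-}.
V -> num contributes {num}.
From V -> Y - -: add FIRST(Y) = { - }.
From V -> Y M: add FIRST(Y) = { - }.
Union: FIRST(V) = { -, num }.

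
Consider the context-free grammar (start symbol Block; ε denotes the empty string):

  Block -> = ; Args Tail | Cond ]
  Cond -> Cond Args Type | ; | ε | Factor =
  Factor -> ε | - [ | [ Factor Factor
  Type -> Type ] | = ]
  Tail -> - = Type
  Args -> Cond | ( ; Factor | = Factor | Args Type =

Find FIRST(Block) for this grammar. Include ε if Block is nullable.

{ (, -, ;, =, [, ] }

Block -> = ; Args Tail contributes {=}.
From Block -> Cond ]: Cond nullable, take FIRST(Cond) ∪ {]} = { (, -, ;, =, [, ] }.
Union: FIRST(Block) = { (, -, ;, =, [, ] }.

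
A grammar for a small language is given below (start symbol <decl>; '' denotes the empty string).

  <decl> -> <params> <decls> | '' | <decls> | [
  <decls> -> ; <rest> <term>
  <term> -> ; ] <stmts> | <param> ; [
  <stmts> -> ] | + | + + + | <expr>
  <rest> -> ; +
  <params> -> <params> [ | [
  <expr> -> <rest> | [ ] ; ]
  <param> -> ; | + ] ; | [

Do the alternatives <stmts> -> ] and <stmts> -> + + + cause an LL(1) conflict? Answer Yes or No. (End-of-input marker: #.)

No

FIRST(]) = { ] } and FIRST(+ + +) = { + }.
The FIRST sets are disjoint and neither alternative is nullable — no conflict.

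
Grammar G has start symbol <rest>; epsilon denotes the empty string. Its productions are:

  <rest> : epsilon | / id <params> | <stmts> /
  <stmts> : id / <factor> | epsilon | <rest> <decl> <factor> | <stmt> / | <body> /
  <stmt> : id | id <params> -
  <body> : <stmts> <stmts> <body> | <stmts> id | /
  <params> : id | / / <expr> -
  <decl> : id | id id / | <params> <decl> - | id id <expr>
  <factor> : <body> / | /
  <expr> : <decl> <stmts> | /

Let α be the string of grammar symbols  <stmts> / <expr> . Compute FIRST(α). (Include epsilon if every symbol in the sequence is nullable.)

Add FIRST(<stmts>)\{epsilon} = { /, id }; <stmts> is nullable, continue.
/ is a terminal; add {/} and stop.

{ /, id }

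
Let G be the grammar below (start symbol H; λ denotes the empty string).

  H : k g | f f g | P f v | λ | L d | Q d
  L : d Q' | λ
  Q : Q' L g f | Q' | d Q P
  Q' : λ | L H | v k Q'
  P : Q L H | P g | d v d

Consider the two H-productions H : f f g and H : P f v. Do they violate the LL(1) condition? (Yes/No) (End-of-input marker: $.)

Yes

FIRST(f f g) = { f } and FIRST(P f v) = { d, f, g, k, v }.
Both contain f, so the two alternatives are not disjoint — LL(1) conflict.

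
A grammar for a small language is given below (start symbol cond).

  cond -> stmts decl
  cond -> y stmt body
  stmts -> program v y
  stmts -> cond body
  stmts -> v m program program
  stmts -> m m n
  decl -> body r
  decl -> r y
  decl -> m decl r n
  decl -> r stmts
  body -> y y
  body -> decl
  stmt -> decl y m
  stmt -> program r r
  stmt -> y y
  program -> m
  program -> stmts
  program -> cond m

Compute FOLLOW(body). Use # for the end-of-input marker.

{ #, m, r, v, y }

In cond -> y stmt body: body is at the end, add FOLLOW(cond) = { #, m, r, y }.
In stmts -> cond body: body is at the end, add FOLLOW(stmts) = { #, m, r, v, y }.
In decl -> body r: add FIRST(r) = { r }.
Union: FOLLOW(body) = { #, m, r, v, y }.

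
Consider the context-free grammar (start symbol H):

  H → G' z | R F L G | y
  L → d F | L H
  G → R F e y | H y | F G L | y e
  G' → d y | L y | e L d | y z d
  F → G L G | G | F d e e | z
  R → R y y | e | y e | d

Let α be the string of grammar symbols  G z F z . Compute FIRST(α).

{ d, e, y, z }

Add FIRST(G) = { d, e, y, z }; G is not nullable, stop.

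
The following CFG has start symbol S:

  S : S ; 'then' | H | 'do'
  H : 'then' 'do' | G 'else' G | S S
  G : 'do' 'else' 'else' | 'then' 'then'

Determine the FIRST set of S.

{ 'do', 'then' }

From S : S ; 'then': add FIRST(S) = { 'do', 'then' }.
From S : H: add FIRST(H) = { 'do', 'then' }.
S : 'do' contributes {'do'}.
Union: FIRST(S) = { 'do', 'then' }.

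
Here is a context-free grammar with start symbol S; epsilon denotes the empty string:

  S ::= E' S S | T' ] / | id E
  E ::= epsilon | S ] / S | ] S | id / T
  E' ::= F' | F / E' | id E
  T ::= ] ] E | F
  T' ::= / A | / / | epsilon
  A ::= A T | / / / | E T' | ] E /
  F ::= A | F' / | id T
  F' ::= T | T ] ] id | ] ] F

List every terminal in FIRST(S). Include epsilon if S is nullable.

From S ::= E' S S: E' nullable, take FIRST(E') ∪ FIRST(S) = { /, ], id }.
From S ::= T' ] /: T' nullable, take FIRST(T') ∪ {]} = { /, ] }.
S ::= id E contributes {id}.
Union: FIRST(S) = { /, ], id }.

{ /, ], id }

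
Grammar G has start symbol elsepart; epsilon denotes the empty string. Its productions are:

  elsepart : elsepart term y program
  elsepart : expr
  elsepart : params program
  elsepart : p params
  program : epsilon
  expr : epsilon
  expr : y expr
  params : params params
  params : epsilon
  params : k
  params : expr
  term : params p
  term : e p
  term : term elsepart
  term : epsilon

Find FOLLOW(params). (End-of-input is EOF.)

{ EOF, e, k, p, y }

In elsepart : params program: add FIRST(program)\{epsilon} = {  }.
  Since program is nullable, also add FOLLOW(elsepart) = { EOF, e, k, p, y }.
In elsepart : p params: params is at the end, add FOLLOW(elsepart) = { EOF, e, k, p, y }.
In params : params params: add FIRST(params)\{epsilon} = { k, y }.
  Since params is nullable, also add FOLLOW(params) = { EOF, e, k, p, y }.
In params : params params: params is at the end, add FOLLOW(params) = { EOF, e, k, p, y }.
In term : params p: add FIRST(p) = { p }.
Union: FOLLOW(params) = { EOF, e, k, p, y }.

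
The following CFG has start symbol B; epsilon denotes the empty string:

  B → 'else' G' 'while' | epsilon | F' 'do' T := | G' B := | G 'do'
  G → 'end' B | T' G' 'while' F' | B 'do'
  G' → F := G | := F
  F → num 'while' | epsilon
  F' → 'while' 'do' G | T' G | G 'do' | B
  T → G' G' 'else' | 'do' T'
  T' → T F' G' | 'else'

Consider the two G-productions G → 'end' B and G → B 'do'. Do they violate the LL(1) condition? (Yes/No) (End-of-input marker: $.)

Yes

FIRST('end' B) = { 'end' } and FIRST(B 'do') = { 'do', 'else', 'end', 'while', :=, num }.
Both contain 'end', so the two alternatives are not disjoint — LL(1) conflict.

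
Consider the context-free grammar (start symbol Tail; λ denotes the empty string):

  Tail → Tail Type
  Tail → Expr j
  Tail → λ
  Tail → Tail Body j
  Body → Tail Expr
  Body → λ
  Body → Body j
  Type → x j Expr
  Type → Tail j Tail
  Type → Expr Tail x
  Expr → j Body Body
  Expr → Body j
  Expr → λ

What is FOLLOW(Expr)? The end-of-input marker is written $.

In Tail → Expr j: add FIRST(j) = { j }.
In Body → Tail Expr: Expr is at the end, add FOLLOW(Body) = { $, j, x }.
In Type → x j Expr: Expr is at the end, add FOLLOW(Type) = { $, j, x }.
In Type → Expr Tail x: add FIRST(Tail x) = { j, x }.
Union: FOLLOW(Expr) = { $, j, x }.

{ $, j, x }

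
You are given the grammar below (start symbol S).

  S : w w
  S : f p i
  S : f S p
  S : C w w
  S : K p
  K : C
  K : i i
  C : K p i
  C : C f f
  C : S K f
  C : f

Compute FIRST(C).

From C : K p i: add FIRST(K) = { f, i, w }.
From C : C f f: add FIRST(C) = { f, i, w }.
From C : S K f: add FIRST(S) = { f, i, w }.
C : f contributes {f}.
Union: FIRST(C) = { f, i, w }.

{ f, i, w }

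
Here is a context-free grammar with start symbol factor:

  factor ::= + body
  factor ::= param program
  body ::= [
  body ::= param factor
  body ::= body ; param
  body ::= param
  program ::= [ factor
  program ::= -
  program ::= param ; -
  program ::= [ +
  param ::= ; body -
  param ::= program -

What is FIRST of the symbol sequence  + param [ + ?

{ + }

+ is a terminal; add {+} and stop.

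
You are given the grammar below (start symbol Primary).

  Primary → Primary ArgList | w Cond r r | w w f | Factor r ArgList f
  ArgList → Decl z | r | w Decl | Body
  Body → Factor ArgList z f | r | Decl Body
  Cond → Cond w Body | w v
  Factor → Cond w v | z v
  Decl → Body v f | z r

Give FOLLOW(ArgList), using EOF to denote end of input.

{ EOF, f, r, w, z }

In Primary → Primary ArgList: ArgList is at the end, add FOLLOW(Primary) = { EOF, r, w, z }.
In Primary → Factor r ArgList f: add FIRST(f) = { f }.
In Body → Factor ArgList z f: add FIRST(z f) = { z }.
Union: FOLLOW(ArgList) = { EOF, f, r, w, z }.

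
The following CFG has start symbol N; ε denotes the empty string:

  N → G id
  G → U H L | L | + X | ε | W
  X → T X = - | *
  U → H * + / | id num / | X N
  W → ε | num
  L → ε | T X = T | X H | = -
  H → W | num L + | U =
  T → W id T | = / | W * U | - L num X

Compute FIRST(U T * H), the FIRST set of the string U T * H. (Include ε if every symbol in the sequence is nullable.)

Add FIRST(U) = { *, -, =, id, num }; U is not nullable, stop.

{ *, -, =, id, num }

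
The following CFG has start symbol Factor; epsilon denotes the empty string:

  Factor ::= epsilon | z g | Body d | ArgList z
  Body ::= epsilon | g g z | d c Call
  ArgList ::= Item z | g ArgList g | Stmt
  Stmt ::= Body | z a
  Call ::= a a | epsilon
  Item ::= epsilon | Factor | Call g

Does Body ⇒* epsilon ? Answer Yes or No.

Yes

Body has an epsilon-production, so Body ⇒ epsilon.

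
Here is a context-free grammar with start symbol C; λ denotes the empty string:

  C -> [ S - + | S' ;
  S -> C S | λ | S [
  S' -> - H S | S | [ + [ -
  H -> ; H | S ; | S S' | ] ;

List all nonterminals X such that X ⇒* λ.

Directly nullable (have an λ-production): S.
S' -> S with every symbol nullable, so S' is nullable.
H -> S S' with every symbol nullable, so H is nullable.
No other nonterminal has a production whose RHS symbols are all nullable.

{ H, S, S' }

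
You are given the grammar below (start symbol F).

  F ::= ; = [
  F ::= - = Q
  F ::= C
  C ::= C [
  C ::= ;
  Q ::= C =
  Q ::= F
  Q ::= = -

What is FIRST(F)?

{ -, ; }

F ::= ; = [ contributes {;}.
F ::= - = Q contributes {-}.
From F ::= C: add FIRST(C) = { ; }.
Union: FIRST(F) = { -, ; }.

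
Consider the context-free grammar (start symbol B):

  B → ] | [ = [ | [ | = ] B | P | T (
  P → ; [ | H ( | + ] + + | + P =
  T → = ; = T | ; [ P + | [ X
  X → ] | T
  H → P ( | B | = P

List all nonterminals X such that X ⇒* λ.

No nonterminal has an empty production or an RHS whose symbols are all nullable.

{ } (none)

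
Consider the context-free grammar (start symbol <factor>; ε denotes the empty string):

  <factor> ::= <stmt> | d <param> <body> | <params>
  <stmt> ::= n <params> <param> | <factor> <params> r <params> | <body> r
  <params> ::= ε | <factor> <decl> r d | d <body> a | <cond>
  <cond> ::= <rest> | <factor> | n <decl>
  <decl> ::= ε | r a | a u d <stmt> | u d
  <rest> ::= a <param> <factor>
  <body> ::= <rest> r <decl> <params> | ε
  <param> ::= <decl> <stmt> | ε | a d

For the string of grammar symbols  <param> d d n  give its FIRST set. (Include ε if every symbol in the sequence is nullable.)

{ a, d, n, r, u }

Add FIRST(<param>)\{ε} = { a, d, n, r, u }; <param> is nullable, continue.
d is a terminal; add {d} and stop.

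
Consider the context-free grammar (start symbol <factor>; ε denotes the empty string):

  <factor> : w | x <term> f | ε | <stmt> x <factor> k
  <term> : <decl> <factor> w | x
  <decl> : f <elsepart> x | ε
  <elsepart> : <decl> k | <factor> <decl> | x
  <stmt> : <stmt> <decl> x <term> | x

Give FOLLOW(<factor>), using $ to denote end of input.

<factor> is the start symbol, so $ ∈ FOLLOW(<factor>).
In <factor> : <stmt> x <factor> k: add FIRST(k) = { k }.
In <term> : <decl> <factor> w: add FIRST(w) = { w }.
In <elsepart> : <factor> <decl>: add FIRST(<decl>)\{ε} = { f }.
  Since <decl> is nullable, also add FOLLOW(<elsepart>) = { x }.
Union: FOLLOW(<factor>) = { $, f, k, w, x }.

{ $, f, k, w, x }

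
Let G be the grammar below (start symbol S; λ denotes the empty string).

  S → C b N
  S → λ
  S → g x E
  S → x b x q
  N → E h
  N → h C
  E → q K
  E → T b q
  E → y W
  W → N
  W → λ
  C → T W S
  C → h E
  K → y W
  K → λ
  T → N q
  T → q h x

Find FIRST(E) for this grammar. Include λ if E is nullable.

E → q K contributes {q}.
From E → T b q: add FIRST(T) = { h, q, y }.
E → y W contributes {y}.
Union: FIRST(E) = { h, q, y }.

{ h, q, y }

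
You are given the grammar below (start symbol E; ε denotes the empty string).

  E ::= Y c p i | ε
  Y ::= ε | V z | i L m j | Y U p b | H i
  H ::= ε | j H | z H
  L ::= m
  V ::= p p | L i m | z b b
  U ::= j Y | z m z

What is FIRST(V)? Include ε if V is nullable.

{ m, p, z }

V ::= p p contributes {p}.
From V ::= L i m: add FIRST(L) = { m }.
V ::= z b b contributes {z}.
Union: FIRST(V) = { m, p, z }.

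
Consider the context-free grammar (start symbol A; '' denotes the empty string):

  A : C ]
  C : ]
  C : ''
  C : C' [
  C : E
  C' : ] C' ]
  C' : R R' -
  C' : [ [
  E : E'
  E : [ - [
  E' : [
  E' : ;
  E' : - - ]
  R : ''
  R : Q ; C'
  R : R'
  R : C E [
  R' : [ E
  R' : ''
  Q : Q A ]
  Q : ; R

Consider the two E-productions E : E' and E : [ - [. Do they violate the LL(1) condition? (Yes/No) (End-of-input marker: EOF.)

Yes

FIRST(E') = { -, ;, [ } and FIRST([ - [) = { [ }.
Both contain [, so the two alternatives are not disjoint — LL(1) conflict.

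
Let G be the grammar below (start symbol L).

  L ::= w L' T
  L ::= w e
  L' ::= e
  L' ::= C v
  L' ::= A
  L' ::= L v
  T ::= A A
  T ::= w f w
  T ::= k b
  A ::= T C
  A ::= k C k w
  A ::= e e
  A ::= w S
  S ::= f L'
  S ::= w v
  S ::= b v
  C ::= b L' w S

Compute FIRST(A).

From A ::= T C: add FIRST(T) = { e, k, w }.
A ::= k C k w contributes {k}.
A ::= e e contributes {e}.
A ::= w S contributes {w}.
Union: FIRST(A) = { e, k, w }.

{ e, k, w }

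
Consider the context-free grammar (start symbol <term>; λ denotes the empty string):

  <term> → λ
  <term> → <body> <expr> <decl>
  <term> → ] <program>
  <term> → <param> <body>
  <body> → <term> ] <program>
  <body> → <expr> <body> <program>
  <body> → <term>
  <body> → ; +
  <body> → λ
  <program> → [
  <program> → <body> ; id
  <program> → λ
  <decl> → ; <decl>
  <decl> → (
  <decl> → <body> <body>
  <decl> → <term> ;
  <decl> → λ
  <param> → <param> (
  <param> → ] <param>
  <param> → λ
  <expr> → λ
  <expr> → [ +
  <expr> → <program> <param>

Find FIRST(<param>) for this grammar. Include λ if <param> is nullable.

{ (, ], λ }

From <param> → <param> (: <param> nullable, take FIRST(<param>) ∪ {(} = { (, ] }.
<param> → ] <param> contributes {]}.
<param> → λ contributes λ.
Union: FIRST(<param>) = { (, ], λ }.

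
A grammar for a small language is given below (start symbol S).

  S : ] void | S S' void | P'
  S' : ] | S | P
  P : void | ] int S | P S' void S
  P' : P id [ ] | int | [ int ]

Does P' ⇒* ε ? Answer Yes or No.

No

No nonterminal in this grammar is nullable.
No production of P' has an RHS whose symbols are all nullable, so P' is not nullable.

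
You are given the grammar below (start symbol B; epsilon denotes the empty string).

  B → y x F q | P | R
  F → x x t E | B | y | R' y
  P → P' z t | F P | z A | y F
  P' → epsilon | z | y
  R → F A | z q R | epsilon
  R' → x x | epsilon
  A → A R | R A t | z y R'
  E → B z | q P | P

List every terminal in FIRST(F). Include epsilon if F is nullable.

F → x x t E contributes {x}.
From F → B: add FIRST(B) = { x, y, z, epsilon } (including epsilon since B is nullable).
F → y contributes {y}.
From F → R' y: R' nullable, take FIRST(R') ∪ {y} = { x, y }.
Union: FIRST(F) = { x, y, z, epsilon }.

{ x, y, z, epsilon }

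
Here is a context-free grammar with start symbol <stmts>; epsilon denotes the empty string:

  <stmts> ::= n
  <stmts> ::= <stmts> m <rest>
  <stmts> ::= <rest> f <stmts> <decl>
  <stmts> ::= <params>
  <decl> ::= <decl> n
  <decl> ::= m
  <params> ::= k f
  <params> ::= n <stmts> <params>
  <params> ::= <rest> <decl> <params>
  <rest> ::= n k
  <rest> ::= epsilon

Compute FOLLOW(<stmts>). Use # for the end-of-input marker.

{ #, k, m, n }

<stmts> is the start symbol, so # ∈ FOLLOW(<stmts>).
In <stmts> ::= <stmts> m <rest>: add FIRST(m <rest>) = { m }.
In <stmts> ::= <rest> f <stmts> <decl>: add FIRST(<decl>) = { m }.
In <params> ::= n <stmts> <params>: add FIRST(<params>) = { k, m, n }.
Union: FOLLOW(<stmts>) = { #, k, m, n }.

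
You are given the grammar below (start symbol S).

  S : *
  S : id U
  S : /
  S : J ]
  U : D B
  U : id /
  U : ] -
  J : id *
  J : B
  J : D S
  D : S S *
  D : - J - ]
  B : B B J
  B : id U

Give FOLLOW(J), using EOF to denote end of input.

{ EOF, *, -, /, ], id }

In S : J ]: add FIRST(]) = { ] }.
In D : - J - ]: add FIRST(- ]) = { - }.
In B : B B J: J is at the end, add FOLLOW(B) = { EOF, *, -, /, ], id }.
Union: FOLLOW(J) = { EOF, *, -, /, ], id }.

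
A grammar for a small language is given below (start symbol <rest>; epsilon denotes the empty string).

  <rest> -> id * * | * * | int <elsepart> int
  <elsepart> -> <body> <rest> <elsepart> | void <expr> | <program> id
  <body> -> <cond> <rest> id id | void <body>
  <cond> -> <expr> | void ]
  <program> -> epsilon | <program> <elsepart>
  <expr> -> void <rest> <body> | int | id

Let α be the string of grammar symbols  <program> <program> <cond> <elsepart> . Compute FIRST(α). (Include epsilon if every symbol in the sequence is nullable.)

{ id, int, void }

Add FIRST(<program>)\{epsilon} = { id, int, void }; <program> is nullable, continue.
Add FIRST(<program>)\{epsilon} = { id, int, void }; <program> is nullable, continue.
Add FIRST(<cond>) = { id, int, void }; <cond> is not nullable, stop.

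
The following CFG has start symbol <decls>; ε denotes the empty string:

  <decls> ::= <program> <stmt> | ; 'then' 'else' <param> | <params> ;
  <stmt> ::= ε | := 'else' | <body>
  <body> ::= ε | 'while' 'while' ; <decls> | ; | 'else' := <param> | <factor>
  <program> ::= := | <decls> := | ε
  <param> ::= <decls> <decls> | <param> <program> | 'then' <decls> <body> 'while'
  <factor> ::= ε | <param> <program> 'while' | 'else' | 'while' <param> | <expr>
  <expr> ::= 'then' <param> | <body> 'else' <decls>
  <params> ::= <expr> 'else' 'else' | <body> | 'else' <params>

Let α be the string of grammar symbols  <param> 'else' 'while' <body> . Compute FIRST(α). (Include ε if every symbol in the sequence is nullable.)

{ 'else', 'then', 'while', :=, ; }

Add FIRST(<param>)\{ε} = { 'else', 'then', 'while', :=, ; }; <param> is nullable, continue.
'else' is a terminal; add {'else'} and stop.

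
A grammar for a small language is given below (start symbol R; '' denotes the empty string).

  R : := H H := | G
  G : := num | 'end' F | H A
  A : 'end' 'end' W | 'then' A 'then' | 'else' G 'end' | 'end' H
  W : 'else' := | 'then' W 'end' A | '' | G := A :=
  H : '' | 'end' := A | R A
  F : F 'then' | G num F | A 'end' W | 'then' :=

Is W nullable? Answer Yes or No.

Yes

W has an ''-production, so W ⇒ ''.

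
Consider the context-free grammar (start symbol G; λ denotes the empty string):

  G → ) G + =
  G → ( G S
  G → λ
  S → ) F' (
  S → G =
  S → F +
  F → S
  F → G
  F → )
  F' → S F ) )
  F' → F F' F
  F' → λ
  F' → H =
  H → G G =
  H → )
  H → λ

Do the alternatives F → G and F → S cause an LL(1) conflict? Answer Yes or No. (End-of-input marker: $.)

Yes

FIRST(G) = { (, ), λ } and FIRST(S) = { (, ), +, = }.
Both contain (, so the two alternatives are not disjoint — LL(1) conflict.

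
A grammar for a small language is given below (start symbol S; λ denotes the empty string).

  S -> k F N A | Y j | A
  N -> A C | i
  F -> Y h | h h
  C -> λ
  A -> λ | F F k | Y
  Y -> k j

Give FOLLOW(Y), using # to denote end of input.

In S -> Y j: add FIRST(j) = { j }.
In F -> Y h: add FIRST(h) = { h }.
In A -> Y: Y is at the end, add FOLLOW(A) = { #, h, k }.
Union: FOLLOW(Y) = { #, h, j, k }.

{ #, h, j, k }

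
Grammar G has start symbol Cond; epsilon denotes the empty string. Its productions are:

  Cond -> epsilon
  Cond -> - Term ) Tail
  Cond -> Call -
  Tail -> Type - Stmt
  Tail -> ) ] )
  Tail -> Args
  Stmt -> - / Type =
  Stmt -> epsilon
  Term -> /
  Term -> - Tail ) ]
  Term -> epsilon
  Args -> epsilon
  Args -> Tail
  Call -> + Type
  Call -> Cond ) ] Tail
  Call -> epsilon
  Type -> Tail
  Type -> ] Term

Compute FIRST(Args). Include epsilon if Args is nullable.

{ ), -, ], epsilon }

Args -> epsilon contributes epsilon.
From Args -> Tail: add FIRST(Tail) = { ), -, ], epsilon } (including epsilon since Tail is nullable).
Union: FIRST(Args) = { ), -, ], epsilon }.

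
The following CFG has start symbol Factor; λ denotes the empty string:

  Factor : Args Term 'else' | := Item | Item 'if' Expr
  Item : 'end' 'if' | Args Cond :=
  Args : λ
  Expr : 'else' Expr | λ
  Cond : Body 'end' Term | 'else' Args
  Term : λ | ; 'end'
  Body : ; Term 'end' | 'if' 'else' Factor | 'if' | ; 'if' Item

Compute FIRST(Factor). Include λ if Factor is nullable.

{ 'else', 'end', 'if', :=, ; }

From Factor : Args Term 'else': Args, Term nullable, take FIRST(Args) ∪ FIRST(Term) ∪ {'else'} = { 'else', ; }.
Factor : := Item contributes {:=}.
From Factor : Item 'if' Expr: add FIRST(Item) = { 'else', 'end', 'if', ; }.
Union: FIRST(Factor) = { 'else', 'end', 'if', :=, ; }.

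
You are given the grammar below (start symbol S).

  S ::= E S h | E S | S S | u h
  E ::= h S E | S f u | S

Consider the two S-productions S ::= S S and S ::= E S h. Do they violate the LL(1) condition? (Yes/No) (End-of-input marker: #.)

Yes

FIRST(S S) = { h, u } and FIRST(E S h) = { h, u }.
Both contain h, so the two alternatives are not disjoint — LL(1) conflict.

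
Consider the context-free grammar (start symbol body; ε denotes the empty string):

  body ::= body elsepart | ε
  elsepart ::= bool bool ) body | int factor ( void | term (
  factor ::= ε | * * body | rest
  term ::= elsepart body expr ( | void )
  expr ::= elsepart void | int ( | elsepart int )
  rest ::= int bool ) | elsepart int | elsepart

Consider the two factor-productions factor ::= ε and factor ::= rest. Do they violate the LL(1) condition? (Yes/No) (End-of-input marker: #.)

FIRST(ε) = { ε } and FIRST(rest) = { bool, int, void }.
The first is nullable but FOLLOW(factor) = { ( } is disjoint from FIRST of the second.

No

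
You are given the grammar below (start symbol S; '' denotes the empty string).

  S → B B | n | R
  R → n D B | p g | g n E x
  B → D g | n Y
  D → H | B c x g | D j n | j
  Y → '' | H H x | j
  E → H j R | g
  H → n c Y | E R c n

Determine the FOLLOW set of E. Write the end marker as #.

{ g, n, p, x }

In R → g n E x: add FIRST(x) = { x }.
In H → E R c n: add FIRST(R c n) = { g, n, p }.
Union: FOLLOW(E) = { g, n, p, x }.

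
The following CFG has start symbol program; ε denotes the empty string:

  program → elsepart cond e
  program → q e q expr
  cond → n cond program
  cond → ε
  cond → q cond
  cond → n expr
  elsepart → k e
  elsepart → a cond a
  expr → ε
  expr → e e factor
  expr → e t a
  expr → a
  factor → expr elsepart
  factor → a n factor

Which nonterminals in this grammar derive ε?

Directly nullable (have an ε-production): cond, expr.
No other nonterminal has a production whose RHS symbols are all nullable.

{ cond, expr }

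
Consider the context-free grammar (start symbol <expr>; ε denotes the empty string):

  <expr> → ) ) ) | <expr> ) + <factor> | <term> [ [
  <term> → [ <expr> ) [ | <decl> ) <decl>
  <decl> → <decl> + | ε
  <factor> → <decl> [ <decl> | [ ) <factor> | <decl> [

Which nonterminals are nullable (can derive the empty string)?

Directly nullable (have an ε-production): <decl>.
No other nonterminal has a production whose RHS symbols are all nullable.

{ <decl> }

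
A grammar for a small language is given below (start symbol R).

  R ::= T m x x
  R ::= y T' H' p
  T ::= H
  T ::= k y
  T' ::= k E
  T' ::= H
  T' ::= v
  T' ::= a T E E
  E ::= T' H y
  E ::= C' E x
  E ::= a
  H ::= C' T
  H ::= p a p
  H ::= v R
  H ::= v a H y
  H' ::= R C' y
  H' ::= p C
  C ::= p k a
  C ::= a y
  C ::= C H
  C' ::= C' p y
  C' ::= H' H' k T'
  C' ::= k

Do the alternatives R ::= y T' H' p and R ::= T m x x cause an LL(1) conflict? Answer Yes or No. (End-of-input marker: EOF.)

FIRST(y T' H' p) = { y } and FIRST(T m x x) = { k, p, v, y }.
Both contain y, so the two alternatives are not disjoint — LL(1) conflict.

Yes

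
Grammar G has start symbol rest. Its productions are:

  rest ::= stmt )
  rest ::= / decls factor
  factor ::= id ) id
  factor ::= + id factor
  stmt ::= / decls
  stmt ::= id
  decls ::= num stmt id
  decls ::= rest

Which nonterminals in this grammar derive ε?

No nonterminal has an empty production or an RHS whose symbols are all nullable.

{ } (none)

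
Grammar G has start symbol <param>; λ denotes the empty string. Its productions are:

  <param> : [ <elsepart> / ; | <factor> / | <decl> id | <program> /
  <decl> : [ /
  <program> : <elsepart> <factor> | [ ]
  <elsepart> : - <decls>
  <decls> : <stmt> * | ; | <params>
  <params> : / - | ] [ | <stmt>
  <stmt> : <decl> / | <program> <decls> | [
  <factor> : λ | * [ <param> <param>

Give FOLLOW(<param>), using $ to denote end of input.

{ $, *, -, /, ;, [, ] }

<param> is the start symbol, so $ ∈ FOLLOW(<param>).
In <factor> : * [ <param> <param>: add FIRST(<param>) = { *, -, /, [ }.
In <factor> : * [ <param> <param>: <param> is at the end, add FOLLOW(<factor>) = { -, /, ;, [, ] }.
Union: FOLLOW(<param>) = { $, *, -, /, ;, [, ] }.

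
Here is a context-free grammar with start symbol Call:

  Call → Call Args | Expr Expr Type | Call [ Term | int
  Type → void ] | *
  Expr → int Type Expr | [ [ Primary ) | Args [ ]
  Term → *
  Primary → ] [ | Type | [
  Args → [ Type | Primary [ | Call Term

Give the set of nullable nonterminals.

No nonterminal has an empty production or an RHS whose symbols are all nullable.

{ } (none)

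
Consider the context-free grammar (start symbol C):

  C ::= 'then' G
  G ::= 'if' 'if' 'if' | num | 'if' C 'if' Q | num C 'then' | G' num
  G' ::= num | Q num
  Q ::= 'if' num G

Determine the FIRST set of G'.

G' ::= num contributes {num}.
From G' ::= Q num: add FIRST(Q) = { 'if' }.
Union: FIRST(G') = { 'if', num }.

{ 'if', num }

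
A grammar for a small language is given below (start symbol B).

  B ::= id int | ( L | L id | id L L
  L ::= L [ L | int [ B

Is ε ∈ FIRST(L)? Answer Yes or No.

No

No nonterminal in this grammar is nullable.
No production of L has an RHS whose symbols are all nullable, so L is not nullable.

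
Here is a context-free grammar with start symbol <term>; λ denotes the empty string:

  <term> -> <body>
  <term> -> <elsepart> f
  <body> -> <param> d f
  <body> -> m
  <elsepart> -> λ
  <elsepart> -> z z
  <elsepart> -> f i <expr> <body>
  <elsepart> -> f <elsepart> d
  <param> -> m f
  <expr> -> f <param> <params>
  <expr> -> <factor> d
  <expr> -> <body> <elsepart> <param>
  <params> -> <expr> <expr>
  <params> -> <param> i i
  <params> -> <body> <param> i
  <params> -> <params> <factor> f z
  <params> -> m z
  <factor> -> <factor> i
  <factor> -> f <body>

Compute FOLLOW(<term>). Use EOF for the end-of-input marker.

{ EOF }

<term> is the start symbol, so EOF ∈ FOLLOW(<term>).
Union: FOLLOW(<term>) = { EOF }.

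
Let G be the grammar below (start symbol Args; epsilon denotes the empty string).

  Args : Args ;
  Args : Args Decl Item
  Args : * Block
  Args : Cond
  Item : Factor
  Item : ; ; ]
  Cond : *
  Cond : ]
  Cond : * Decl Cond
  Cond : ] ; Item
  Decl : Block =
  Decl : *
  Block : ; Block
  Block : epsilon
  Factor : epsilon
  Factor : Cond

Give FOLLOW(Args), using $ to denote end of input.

{ $, *, ;, = }

Args is the start symbol, so $ ∈ FOLLOW(Args).
In Args : Args ;: add FIRST(;) = { ; }.
In Args : Args Decl Item: add FIRST(Decl Item) = { *, ;, = }.
Union: FOLLOW(Args) = { $, *, ;, = }.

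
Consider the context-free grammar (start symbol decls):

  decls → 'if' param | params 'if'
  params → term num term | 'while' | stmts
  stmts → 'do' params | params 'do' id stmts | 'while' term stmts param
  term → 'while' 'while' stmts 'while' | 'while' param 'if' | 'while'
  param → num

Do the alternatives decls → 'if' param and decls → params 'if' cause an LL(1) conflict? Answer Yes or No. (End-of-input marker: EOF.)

No

FIRST('if' param) = { 'if' } and FIRST(params 'if') = { 'do', 'while' }.
The FIRST sets are disjoint and neither alternative is nullable — no conflict.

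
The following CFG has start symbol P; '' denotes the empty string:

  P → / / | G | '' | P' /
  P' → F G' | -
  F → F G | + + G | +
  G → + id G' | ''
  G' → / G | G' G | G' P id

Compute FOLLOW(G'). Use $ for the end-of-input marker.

In P' → F G': G' is at the end, add FOLLOW(P') = { / }.
In G → + id G': G' is at the end, add FOLLOW(G) = { $, +, -, /, id }.
In G' → G' G: add FIRST(G)\{''} = { + }.
  Since G is nullable, also add FOLLOW(G') = { $, +, -, /, id }.
In G' → G' P id: add FIRST(P id) = { +, -, /, id }.
Union: FOLLOW(G') = { $, +, -, /, id }.

{ $, +, -, /, id }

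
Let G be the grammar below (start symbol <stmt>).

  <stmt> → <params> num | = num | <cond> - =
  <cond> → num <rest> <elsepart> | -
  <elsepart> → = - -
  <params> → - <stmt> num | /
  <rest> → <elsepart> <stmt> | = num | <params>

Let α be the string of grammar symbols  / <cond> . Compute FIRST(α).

/ is a terminal; add {/} and stop.

{ / }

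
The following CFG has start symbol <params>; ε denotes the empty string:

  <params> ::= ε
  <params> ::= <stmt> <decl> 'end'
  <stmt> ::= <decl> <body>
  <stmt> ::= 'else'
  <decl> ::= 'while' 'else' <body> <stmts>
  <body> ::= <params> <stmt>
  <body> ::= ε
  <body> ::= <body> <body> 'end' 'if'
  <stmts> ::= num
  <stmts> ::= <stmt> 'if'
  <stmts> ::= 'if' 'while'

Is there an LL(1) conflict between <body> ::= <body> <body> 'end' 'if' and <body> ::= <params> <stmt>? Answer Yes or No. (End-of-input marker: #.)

Yes

FIRST(<body> <body> 'end' 'if') = { 'else', 'end', 'while' } and FIRST(<params> <stmt>) = { 'else', 'while' }.
Both contain 'else', so the two alternatives are not disjoint — LL(1) conflict.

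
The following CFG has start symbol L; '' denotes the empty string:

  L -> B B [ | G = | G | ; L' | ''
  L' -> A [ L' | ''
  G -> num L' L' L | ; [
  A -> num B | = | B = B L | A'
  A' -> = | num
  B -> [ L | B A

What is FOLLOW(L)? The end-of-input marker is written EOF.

L is the start symbol, so EOF ∈ FOLLOW(L).
In G -> num L' L' L: L is at the end, add FOLLOW(G) = { EOF, ;, =, [, num }.
In A -> B = B L: L is at the end, add FOLLOW(A) = { ;, =, [, num }.
In B -> [ L: L is at the end, add FOLLOW(B) = { ;, =, [, num }.
Union: FOLLOW(L) = { EOF, ;, =, [, num }.

{ EOF, ;, =, [, num }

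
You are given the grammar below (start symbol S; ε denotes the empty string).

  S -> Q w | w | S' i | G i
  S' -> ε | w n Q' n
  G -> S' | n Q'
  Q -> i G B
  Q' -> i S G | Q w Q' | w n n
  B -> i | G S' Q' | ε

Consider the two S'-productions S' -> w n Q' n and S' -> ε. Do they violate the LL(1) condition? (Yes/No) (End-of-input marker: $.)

FIRST(w n Q' n) = { w } and FIRST(ε) = { ε }.
The second alternative is nullable and FOLLOW(S') = { i, n, w } shares w with FIRST of the first — conflict.

Yes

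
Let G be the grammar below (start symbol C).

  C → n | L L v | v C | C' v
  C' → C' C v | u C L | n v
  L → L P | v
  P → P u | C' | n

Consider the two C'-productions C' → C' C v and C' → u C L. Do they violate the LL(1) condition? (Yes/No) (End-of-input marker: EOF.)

FIRST(C' C v) = { n, u } and FIRST(u C L) = { u }.
Both contain u, so the two alternatives are not disjoint — LL(1) conflict.

Yes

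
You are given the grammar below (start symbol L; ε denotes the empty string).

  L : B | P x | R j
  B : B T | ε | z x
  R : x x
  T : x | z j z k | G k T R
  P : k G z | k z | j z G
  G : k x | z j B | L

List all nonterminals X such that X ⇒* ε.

{ B, G, L }

Directly nullable (have an ε-production): B.
L : B with every symbol nullable, so L is nullable.
G : L with every symbol nullable, so G is nullable.
No other nonterminal has a production whose RHS symbols are all nullable.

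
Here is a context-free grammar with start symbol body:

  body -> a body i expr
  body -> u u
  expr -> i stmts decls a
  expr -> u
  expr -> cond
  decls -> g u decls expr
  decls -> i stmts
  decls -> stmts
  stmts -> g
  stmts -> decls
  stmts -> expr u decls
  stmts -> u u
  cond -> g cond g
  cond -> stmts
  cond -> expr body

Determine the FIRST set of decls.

decls -> g u decls expr contributes {g}.
decls -> i stmts contributes {i}.
From decls -> stmts: add FIRST(stmts) = { g, i, u }.
Union: FIRST(decls) = { g, i, u }.

{ g, i, u }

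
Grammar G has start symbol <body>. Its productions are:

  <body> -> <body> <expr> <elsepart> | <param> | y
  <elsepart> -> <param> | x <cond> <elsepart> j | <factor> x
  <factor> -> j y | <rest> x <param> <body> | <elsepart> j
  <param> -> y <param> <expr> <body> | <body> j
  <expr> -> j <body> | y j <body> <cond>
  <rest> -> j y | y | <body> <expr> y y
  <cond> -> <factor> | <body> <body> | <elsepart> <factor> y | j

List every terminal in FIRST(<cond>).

From <cond> -> <factor>: add FIRST(<factor>) = { j, x, y }.
From <cond> -> <body> <body>: add FIRST(<body>) = { y }.
From <cond> -> <elsepart> <factor> y: add FIRST(<elsepart>) = { j, x, y }.
<cond> -> j contributes {j}.
Union: FIRST(<cond>) = { j, x, y }.

{ j, x, y }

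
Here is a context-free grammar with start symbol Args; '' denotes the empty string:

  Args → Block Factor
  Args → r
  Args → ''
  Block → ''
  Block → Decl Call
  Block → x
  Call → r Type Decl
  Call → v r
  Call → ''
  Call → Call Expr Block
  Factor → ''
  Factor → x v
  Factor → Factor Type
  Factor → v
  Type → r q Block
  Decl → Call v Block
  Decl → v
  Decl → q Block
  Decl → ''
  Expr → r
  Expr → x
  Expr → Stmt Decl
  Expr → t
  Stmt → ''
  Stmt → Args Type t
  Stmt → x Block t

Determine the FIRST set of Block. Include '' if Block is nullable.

{ q, r, t, v, x, '' }

Block → '' contributes ''.
From Block → Decl Call: Decl, Call nullable, take FIRST(Decl) ∪ FIRST(Call) = { q, r, t, v, x }; also '' since the whole RHS is nullable.
Block → x contributes {x}.
Union: FIRST(Block) = { q, r, t, v, x, '' }.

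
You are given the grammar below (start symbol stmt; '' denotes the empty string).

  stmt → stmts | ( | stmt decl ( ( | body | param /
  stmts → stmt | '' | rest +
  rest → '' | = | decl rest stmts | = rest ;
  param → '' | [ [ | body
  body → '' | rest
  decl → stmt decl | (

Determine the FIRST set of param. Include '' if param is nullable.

param → '' contributes ''.
param → [ [ contributes {[}.
From param → body: add FIRST(body) = { (, +, /, =, [, '' } (including '' since body is nullable).
Union: FIRST(param) = { (, +, /, =, [, '' }.

{ (, +, /, =, [, '' }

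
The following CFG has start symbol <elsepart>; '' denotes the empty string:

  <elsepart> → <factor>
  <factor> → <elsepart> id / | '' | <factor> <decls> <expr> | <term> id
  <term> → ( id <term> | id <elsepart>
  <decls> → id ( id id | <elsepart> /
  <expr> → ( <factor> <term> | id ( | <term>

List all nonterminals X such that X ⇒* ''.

Directly nullable (have an ''-production): <factor>.
<elsepart> → <factor> with every symbol nullable, so <elsepart> is nullable.
No other nonterminal has a production whose RHS symbols are all nullable.

{ <elsepart>, <factor> }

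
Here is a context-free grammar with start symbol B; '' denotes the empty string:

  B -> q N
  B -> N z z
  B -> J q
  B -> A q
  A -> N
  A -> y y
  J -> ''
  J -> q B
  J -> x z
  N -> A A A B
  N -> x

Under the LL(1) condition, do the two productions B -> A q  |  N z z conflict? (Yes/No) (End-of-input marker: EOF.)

FIRST(A q) = { x, y } and FIRST(N z z) = { x, y }.
Both contain x, so the two alternatives are not disjoint — LL(1) conflict.

Yes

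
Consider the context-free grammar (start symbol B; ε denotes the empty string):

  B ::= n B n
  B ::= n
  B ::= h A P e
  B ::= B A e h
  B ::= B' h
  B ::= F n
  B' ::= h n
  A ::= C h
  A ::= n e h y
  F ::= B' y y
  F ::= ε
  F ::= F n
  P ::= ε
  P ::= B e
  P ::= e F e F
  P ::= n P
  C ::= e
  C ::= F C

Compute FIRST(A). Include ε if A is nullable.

{ e, h, n }

From A ::= C h: add FIRST(C) = { e, h, n }.
A ::= n e h y contributes {n}.
Union: FIRST(A) = { e, h, n }.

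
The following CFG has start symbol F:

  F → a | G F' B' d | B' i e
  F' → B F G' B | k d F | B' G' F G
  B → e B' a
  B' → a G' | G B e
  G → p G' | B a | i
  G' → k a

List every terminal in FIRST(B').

B' → a G' contributes {a}.
From B' → G B e: add FIRST(G) = { e, i, p }.
Union: FIRST(B') = { a, e, i, p }.

{ a, e, i, p }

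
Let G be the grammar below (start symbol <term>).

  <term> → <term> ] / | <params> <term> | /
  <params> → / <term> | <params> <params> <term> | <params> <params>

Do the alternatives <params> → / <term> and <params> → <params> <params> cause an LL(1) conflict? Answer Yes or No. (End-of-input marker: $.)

Yes

FIRST(/ <term>) = { / } and FIRST(<params> <params>) = { / }.
Both contain /, so the two alternatives are not disjoint — LL(1) conflict.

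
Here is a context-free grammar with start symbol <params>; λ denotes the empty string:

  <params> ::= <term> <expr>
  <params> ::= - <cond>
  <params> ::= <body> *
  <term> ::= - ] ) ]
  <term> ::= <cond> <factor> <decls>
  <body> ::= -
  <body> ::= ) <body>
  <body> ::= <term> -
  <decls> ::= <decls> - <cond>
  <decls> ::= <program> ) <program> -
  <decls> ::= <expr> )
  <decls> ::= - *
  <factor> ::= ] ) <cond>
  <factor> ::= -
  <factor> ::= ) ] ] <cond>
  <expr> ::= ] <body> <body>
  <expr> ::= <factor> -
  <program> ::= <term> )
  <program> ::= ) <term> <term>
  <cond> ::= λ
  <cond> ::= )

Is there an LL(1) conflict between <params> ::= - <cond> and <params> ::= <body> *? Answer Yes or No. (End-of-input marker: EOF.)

Yes

FIRST(- <cond>) = { - } and FIRST(<body> *) = { ), -, ] }.
Both contain -, so the two alternatives are not disjoint — LL(1) conflict.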